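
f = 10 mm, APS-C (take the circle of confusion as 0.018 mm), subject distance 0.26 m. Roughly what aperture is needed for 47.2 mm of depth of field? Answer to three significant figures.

Write h = H − f = f²/(N·c). The thin-lens limits are Dn = s·h/(h + (s−f)) and Df = s·h/(h − (s−f)), so DoF = Df − Dn = 2·s·(s−f)·h / (h² − (s−f)²).
That is a quadratic in h: DoF·h² − 2·s·(s−f)·h − DoF·(s−f)² = 0 ⇒ h = (s−f)·(s + √(s² + DoF²)) / DoF = 250 × (260 + √(260² + 47.2²)) / 47.2 = 250 × (260 + 264.250) / 47.2 ≈ 2776.7 mm.
Then N = f²/(c·h) = 10² / (0.018 × 2776.7) = 100 / 49.981 ≈ 2.00.

f/2.00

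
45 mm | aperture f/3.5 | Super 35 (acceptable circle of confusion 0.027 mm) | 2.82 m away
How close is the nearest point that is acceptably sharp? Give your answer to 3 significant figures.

Hyperfocal distance H = f²/(N·c) + f = 45²/(3.5 × 0.027) + 45 = 2025/0.0945 + 45 ≈ 21473.6 mm ≈ 21.47 m.
Near limit Dn = s·(H − f)/(H + s − 2f) = 2820 × (21473.6 − 45) / (21473.6 + 2820 − 2 × 45) = 2820 × 21428.6 / 24203.6 ≈ 2496.7 mm ≈ 2.50 m.

2.50 m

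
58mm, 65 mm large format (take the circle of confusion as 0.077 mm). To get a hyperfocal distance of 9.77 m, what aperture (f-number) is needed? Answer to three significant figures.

Rearrange H = f²/(N·c) + f for N: N = f² / ((H − f)·c).
N = 58² / ((9770 − 58) × 0.077) = 3364 / 747.8 ≈ 4.50.

f/4.50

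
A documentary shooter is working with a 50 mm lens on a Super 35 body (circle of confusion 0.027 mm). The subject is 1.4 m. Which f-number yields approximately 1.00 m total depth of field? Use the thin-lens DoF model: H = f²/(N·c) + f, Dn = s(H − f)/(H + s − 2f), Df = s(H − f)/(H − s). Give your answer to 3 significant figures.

f/22

Write h = H − f = f²/(N·c). The thin-lens limits are Dn = s·h/(h + (s−f)) and Df = s·h/(h − (s−f)), so DoF = Df − Dn = 2·s·(s−f)·h / (h² − (s−f)²).
That is a quadratic in h: DoF·h² − 2·s·(s−f)·h − DoF·(s−f)² = 0 ⇒ h = (s−f)·(s + √(s² + DoF²)) / DoF = 1350 × (1400 + √(1400² + 1000²)) / 1000 = 1350 × (1400 + 1720.47) / 1000 ≈ 4212.6 mm.
Then N = f²/(c·h) = 50² / (0.027 × 4212.6) = 2500 / 113.74 ≈ 22.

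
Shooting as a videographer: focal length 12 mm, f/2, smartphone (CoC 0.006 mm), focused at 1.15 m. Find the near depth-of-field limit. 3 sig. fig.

1.05 m

Hyperfocal distance H = f²/(N·c) + f = 12²/(2 × 0.006) + 12 = 144/0.012 + 12 ≈ 12012.0 mm ≈ 12.01 m.
Near limit Dn = s·(H − f)/(H + s − 2f) = 1150 × (12012.0 − 12) / (12012.0 + 1150 − 2 × 12) = 1150 × 12000.0 / 13138.0 ≈ 1050.4 mm ≈ 1.05 m.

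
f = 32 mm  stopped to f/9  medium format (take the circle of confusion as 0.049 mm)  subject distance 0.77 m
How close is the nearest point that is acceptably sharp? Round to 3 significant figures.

Hyperfocal distance H = f²/(N·c) + f = 32²/(9 × 0.049) + 32 = 1024/0.441 + 32 ≈ 2354.0 mm ≈ 2.354 m.
Near limit Dn = s·(H − f)/(H + s − 2f) = 770 × (2354.0 − 32) / (2354.0 + 770 − 2 × 32) = 770 × 2322.0 / 3060.0 ≈ 584.29 mm ≈ 0.584 m.

0.584 m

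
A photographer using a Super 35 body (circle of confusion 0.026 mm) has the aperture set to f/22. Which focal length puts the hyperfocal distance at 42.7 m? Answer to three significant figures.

From H = f²/(N·c) + f, with f ≪ H: f ≈ √(H·N·c) = √(42700 × 22 × 0.026) = √24424 ≈ 156.3 mm.
The +f correction barely moves this — solving exactly, f² + N·c·f − N·c·H = 0 ⇒ f = (−N·c + √((N·c)² + 4·N·c·H))/2 = (−0.572 + √97698)/2 ≈ 156.00 mm, so f ≈ 156 mm.

156 mm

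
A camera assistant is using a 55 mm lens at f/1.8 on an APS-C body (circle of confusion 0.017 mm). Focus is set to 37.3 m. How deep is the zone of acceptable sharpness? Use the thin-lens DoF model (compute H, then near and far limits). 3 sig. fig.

Hyperfocal distance H = f²/(N·c) + f = 55²/(1.8 × 0.017) + 55 = 3025/0.0306 + 55 ≈ 98911.2 mm ≈ 98.91 m.
Near limit Dn = s·(H − f)/(H + s − 2f) = 37300 × (98911.2 − 55) / (98911.2 + 37300 − 2 × 55) = 37300 × 98856.2 / 136101.2 ≈ 27093 mm.
Far limit Df = s·(H − f)/(H − s) = 37300 × (98911.2 − 55) / (98911.2 − 37300) = 37300 × 98856.2 / 61611.2 ≈ 59848 mm.
Depth of field = Df − Dn = 59848 − 27093 ≈ 32755 mm ≈ 32.8 m.

32.8 m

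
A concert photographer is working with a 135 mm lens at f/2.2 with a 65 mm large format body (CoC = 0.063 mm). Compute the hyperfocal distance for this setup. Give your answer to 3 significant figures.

Hyperfocal distance H = f²/(N·c) + f = 135²/(2.2 × 0.063) + 135 = 18225/0.1386 + 135 ≈ 131628.5 mm ≈ 132 m.

132 m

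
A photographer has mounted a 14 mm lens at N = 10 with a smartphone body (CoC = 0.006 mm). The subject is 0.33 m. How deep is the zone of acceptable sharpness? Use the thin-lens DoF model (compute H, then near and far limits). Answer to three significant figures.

Hyperfocal distance H = f²/(N·c) + f = 14²/(10 × 0.006) + 14 = 196/0.06 + 14 ≈ 3280.7 mm ≈ 3.281 m.
Near limit Dn = s·(H − f)/(H + s − 2f) = 330 × (3280.7 − 14) / (3280.7 + 330 − 2 × 14) = 330 × 3266.7 / 3582.7 ≈ 300.893 mm.
Far limit Df = s·(H − f)/(H − s) = 330 × (3280.7 − 14) / (3280.7 − 330) = 330 × 3266.7 / 2950.7 ≈ 365.341 mm.
Depth of field = Df − Dn = 365.341 − 300.893 ≈ 64.448 mm.

64.4 mm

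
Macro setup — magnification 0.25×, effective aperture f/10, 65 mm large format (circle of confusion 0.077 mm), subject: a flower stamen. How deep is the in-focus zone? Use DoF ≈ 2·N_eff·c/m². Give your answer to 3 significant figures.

At magnification m, DoF ≈ 2·N_eff·c/m² = 2 × 10 × 0.077 / 0.25² = 1.54 / 0.0625 ≈ 24.6 mm.

24.6 mm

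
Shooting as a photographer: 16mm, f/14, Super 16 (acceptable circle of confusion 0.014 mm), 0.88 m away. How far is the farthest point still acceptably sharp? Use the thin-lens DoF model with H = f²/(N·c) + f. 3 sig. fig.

Hyperfocal distance H = f²/(N·c) + f = 16²/(14 × 0.014) + 16 = 256/0.196 + 16 ≈ 1322.1 mm ≈ 1.322 m.
Far limit Df = s·(H − f)/(H − s) = 880 × (1322.1 − 16) / (1322.1 − 880) = 880 × 1306.1 / 442.1 ≈ 2599.7 mm ≈ 2.60 m.

2.60 m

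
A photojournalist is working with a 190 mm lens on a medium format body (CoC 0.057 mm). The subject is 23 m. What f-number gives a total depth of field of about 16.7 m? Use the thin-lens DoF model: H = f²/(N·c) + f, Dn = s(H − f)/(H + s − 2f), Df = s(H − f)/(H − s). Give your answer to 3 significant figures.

f/9.02

Write h = H − f = f²/(N·c). The thin-lens limits are Dn = s·h/(h + (s−f)) and Df = s·h/(h − (s−f)), so DoF = Df − Dn = 2·s·(s−f)·h / (h² − (s−f)²).
That is a quadratic in h: DoF·h² − 2·s·(s−f)·h − DoF·(s−f)² = 0 ⇒ h = (s−f)·(s + √(s² + DoF²)) / DoF = 22810 × (23000 + √(23000² + 16700²)) / 16700 = 22810 × (23000 + 28423.4) / 16700 ≈ 70238 mm.
Then N = f²/(c·h) = 190² / (0.057 × 70238) = 36100 / 4003.5 ≈ 9.02.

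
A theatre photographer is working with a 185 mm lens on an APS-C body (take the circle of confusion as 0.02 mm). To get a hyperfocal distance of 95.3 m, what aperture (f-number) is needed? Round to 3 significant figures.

Rearrange H = f²/(N·c) + f for N: N = f² / ((H − f)·c).
N = 185² / ((95300 − 185) × 0.02) = 34225 / 1902 ≈ 18.

f/18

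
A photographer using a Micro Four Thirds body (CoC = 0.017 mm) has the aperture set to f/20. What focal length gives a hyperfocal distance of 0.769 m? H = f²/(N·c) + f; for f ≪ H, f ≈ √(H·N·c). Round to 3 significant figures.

16.0 mm

From H = f²/(N·c) + f, with f ≪ H: f ≈ √(H·N·c) = √(769 × 20 × 0.017) = √261.46 ≈ 16.17 mm.
Exact: f² + N·c·f − N·c·H = 0 ⇒ f = (−N·c + √((N·c)² + 4·N·c·H))/2 = (−0.34 + √1046.0)/2 ≈ 16.001 mm ≈ 16.0 mm.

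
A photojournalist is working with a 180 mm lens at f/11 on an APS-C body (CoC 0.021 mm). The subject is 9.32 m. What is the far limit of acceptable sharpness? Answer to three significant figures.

9.97 m

Hyperfocal distance H = f²/(N·c) + f = 180²/(11 × 0.021) + 180 = 32400/0.231 + 180 ≈ 140439.7 mm ≈ 140.4 m.
Far limit Df = s·(H − f)/(H − s) = 9320 × (140439.7 − 180) / (140439.7 − 9320) = 9320 × 140259.7 / 131119.7 ≈ 9969.7 mm ≈ 9.97 m.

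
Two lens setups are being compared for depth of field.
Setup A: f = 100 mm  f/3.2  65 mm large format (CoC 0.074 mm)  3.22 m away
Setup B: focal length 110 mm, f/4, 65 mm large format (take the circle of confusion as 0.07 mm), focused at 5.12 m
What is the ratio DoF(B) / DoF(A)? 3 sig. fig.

Setup A: H = 100²/(3.2×0.074) + 100 ≈ 42329.7 mm; DoF = Df − Dn = 3476.88 − 2998.47 ≈ 478.41 mm.
Setup B: H = 110²/(4×0.07) + 110 ≈ 43324.3 mm; DoF = Df − Dn = 5791.4 − 4588.1 ≈ 1203.3 mm.
Ratio = 1203.3 / 478.41 ≈ 2.52.

2.52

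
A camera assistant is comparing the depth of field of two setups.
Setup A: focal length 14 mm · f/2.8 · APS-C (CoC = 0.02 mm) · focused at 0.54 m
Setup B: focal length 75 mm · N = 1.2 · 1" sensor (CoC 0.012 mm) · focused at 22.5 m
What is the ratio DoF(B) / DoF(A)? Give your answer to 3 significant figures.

Setup A: H = 14²/(2.8×0.02) + 14 ≈ 3514.0 mm; DoF = Df − Dn = 635.51 − 469.45 ≈ 166.06 mm.
Setup B: H = 75²/(1.2×0.012) + 75 ≈ 390700.0 mm; DoF = Df − Dn = 23870.3 − 21278.4 ≈ 2591.9 mm.
Ratio = 2591.9 / 166.06 ≈ 15.6.

15.6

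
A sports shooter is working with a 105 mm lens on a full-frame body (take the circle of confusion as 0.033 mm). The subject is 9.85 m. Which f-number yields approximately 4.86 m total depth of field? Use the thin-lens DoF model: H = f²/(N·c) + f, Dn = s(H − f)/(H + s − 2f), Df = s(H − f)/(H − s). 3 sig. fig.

f/8

Write h = H − f = f²/(N·c). The thin-lens limits are Dn = s·h/(h + (s−f)) and Df = s·h/(h − (s−f)), so DoF = Df − Dn = 2·s·(s−f)·h / (h² − (s−f)²).
That is a quadratic in h: DoF·h² − 2·s·(s−f)·h − DoF·(s−f)² = 0 ⇒ h = (s−f)·(s + √(s² + DoF²)) / DoF = 9745 × (9850 + √(9850² + 4860²)) / 4860 = 9745 × (9850 + 10983.7) / 4860 ≈ 41775 mm.
Then N = f²/(c·h) = 105² / (0.033 × 41775) = 11025 / 1378.6 ≈ 8.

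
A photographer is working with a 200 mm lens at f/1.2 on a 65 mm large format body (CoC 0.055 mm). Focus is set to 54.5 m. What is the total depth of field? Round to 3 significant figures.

9.84 m

Hyperfocal distance H = f²/(N·c) + f = 200²/(1.2 × 0.055) + 200 = 40000/0.066 + 200 ≈ 606260.6 mm ≈ 606.3 m.
Near limit Dn = s·(H − f)/(H + s − 2f) = 54500 × (606260.6 − 200) / (606260.6 + 54500 − 2 × 200) = 54500 × 606060.6 / 660360.6 ≈ 50018.6 mm.
Far limit Df = s·(H − f)/(H − s) = 54500 × (606260.6 − 200) / (606260.6 − 54500) = 54500 × 606060.6 / 551760.6 ≈ 59863.5 mm.
Depth of field = Df − Dn = 59863.5 − 50018.6 ≈ 9844.9 mm ≈ 9.84 m.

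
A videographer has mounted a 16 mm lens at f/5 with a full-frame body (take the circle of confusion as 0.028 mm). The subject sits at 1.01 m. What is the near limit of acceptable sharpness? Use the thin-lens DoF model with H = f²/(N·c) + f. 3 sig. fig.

Hyperfocal distance H = f²/(N·c) + f = 16²/(5 × 0.028) + 16 = 256/0.14 + 16 ≈ 1844.6 mm ≈ 1.845 m.
Near limit Dn = s·(H − f)/(H + s − 2f) = 1010 × (1844.6 − 16) / (1844.6 + 1010 − 2 × 16) = 1010 × 1828.6 / 2822.6 ≈ 654.32 mm ≈ 0.654 m.

0.654 m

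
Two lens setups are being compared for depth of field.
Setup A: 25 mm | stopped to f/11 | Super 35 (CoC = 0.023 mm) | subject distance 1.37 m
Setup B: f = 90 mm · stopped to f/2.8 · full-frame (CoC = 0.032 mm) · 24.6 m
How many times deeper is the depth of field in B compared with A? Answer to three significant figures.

6.79

Setup A: H = 25²/(11×0.023) + 25 ≈ 2495.4 mm; DoF = Df − Dn = 3007.4 − 887.0 ≈ 2120.4 mm.
Setup B: H = 90²/(2.8×0.032) + 90 ≈ 90491.8 mm; DoF = Df − Dn = 33751 − 19353 ≈ 14398 mm.
Ratio = 14398 / 2120.4 ≈ 6.79.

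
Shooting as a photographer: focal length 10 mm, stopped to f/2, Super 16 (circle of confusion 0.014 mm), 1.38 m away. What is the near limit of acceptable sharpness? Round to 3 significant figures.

0.997 m

Hyperfocal distance H = f²/(N·c) + f = 10²/(2 × 0.014) + 10 = 100/0.028 + 10 ≈ 3581.4 mm ≈ 3.581 m.
Near limit Dn = s·(H − f)/(H + s − 2f) = 1380 × (3581.4 − 10) / (3581.4 + 1380 − 2 × 10) = 1380 × 3571.4 / 4941.4 ≈ 997.40 mm ≈ 0.997 m.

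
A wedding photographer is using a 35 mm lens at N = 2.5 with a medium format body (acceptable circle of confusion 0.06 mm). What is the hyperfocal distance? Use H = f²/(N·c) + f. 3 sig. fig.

8.20 m

Hyperfocal distance H = f²/(N·c) + f = 35²/(2.5 × 0.06) + 35 = 1225/0.15 + 35 ≈ 8201.7 mm ≈ 8.20 m.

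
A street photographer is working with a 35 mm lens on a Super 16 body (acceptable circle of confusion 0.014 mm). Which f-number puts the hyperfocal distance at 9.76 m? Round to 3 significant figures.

f/9

Rearrange H = f²/(N·c) + f for N: N = f² / ((H − f)·c).
N = 35² / ((9760 − 35) × 0.014) = 1225 / 136.2 ≈ 9.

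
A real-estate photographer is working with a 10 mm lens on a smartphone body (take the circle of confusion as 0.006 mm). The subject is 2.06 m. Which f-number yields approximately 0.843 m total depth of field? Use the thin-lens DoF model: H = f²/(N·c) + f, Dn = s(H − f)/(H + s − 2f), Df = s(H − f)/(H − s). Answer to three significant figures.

Write h = H − f = f²/(N·c). The thin-lens limits are Dn = s·h/(h + (s−f)) and Df = s·h/(h − (s−f)), so DoF = Df − Dn = 2·s·(s−f)·h / (h² − (s−f)²).
That is a quadratic in h: DoF·h² − 2·s·(s−f)·h − DoF·(s−f)² = 0 ⇒ h = (s−f)·(s + √(s² + DoF²)) / DoF = 2050 × (2060 + √(2060² + 843²)) / 843 = 2050 × (2060 + 2225.81) / 843 ≈ 10422 mm.
Then N = f²/(c·h) = 10² / (0.006 × 10422) = 100 / 62.533 ≈ 1.60.

f/1.60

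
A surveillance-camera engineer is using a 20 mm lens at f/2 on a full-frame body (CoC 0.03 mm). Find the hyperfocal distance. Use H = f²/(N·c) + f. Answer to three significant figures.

Hyperfocal distance H = f²/(N·c) + f = 20²/(2 × 0.03) + 20 = 400/0.06 + 20 ≈ 6686.7 mm ≈ 6.69 m.

6.69 m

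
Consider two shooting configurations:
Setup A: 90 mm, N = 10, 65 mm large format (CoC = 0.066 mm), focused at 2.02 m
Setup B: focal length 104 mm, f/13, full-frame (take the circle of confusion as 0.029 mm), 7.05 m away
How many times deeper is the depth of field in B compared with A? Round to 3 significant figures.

Setup A: H = 90²/(10×0.066) + 90 ≈ 12362.7 mm; DoF = Df − Dn = 2396.94 − 1745.50 ≈ 651.44 mm.
Setup B: H = 104²/(13×0.029) + 104 ≈ 28793.7 mm; DoF = Df − Dn = 9302.1 − 5675.8 ≈ 3626.3 mm.
Ratio = 3626.3 / 651.44 ≈ 5.57.

5.57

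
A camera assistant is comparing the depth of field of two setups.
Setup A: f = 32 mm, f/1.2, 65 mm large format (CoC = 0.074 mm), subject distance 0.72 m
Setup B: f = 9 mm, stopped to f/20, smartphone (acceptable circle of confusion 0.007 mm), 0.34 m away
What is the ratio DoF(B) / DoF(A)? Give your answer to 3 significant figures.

6.71

Setup A: H = 32²/(1.2×0.074) + 32 ≈ 11563.5 mm; DoF = Df − Dn = 765.683 − 679.462 ≈ 86.221 mm.
Setup B: H = 9²/(20×0.007) + 9 ≈ 587.6 mm; DoF = Df − Dn = 794.58 − 216.27 ≈ 578.31 mm.
Ratio = 578.31 / 86.221 ≈ 6.71.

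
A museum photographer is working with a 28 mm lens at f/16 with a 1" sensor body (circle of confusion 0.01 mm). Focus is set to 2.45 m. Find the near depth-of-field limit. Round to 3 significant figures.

1.64 m

Hyperfocal distance H = f²/(N·c) + f = 28²/(16 × 0.01) + 28 = 784/0.16 + 28 ≈ 4928.0 mm ≈ 4.928 m.
Near limit Dn = s·(H − f)/(H + s − 2f) = 2450 × (4928.0 − 28) / (4928.0 + 2450 − 2 × 28) = 2450 × 4900.0 / 7322.0 ≈ 1639.6 mm ≈ 1.64 m.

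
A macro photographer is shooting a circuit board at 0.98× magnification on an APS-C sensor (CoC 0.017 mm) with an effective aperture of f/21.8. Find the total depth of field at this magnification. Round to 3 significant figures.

0.772 mm

At magnification m, DoF ≈ 2·N_eff·c/m² = 2 × 21.8 × 0.017 / 0.98² = 0.7412 / 0.9604 ≈ 0.772 mm.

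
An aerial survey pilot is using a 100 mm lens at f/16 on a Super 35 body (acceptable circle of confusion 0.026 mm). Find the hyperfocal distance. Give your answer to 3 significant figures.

Hyperfocal distance H = f²/(N·c) + f = 100²/(16 × 0.026) + 100 = 10000/0.416 + 100 ≈ 24138.5 mm ≈ 24.1 m.

24.1 m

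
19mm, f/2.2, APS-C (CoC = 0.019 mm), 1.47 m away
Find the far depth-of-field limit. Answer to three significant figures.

1.77 m

Hyperfocal distance H = f²/(N·c) + f = 19²/(2.2 × 0.019) + 19 = 361/0.0418 + 19 ≈ 8655.4 mm ≈ 8.655 m.
Far limit Df = s·(H − f)/(H − s) = 1470 × (8655.4 − 19) / (8655.4 − 1470) = 1470 × 8636.4 / 7185.4 ≈ 1766.8 mm ≈ 1.77 m.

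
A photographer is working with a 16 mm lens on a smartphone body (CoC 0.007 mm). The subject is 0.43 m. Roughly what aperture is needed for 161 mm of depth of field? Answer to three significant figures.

f/16

Write h = H − f = f²/(N·c). The thin-lens limits are Dn = s·h/(h + (s−f)) and Df = s·h/(h − (s−f)), so DoF = Df − Dn = 2·s·(s−f)·h / (h² − (s−f)²).
That is a quadratic in h: DoF·h² − 2·s·(s−f)·h − DoF·(s−f)² = 0 ⇒ h = (s−f)·(s + √(s² + DoF²)) / DoF = 414 × (430 + √(430² + 161²)) / 161 = 414 × (430 + 459.152) / 161 ≈ 2286.4 mm.
Then N = f²/(c·h) = 16² / (0.007 × 2286.4) = 256 / 16.005 ≈ 16.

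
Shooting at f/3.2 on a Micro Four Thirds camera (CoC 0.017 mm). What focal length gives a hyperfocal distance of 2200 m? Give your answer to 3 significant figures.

346 mm

From H = f²/(N·c) + f, with f ≪ H: f ≈ √(H·N·c) = √(2200000 × 3.2 × 0.017) = √119680 ≈ 345.9 mm.
The +f correction barely moves this — solving exactly, f² + N·c·f − N·c·H = 0 ⇒ f = (−N·c + √((N·c)² + 4·N·c·H))/2 = (−0.0544 + √478720)/2 ≈ 345.92 mm, so f ≈ 346 mm.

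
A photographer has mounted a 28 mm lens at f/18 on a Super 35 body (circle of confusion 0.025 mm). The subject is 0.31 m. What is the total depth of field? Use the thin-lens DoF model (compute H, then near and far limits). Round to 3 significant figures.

Hyperfocal distance H = f²/(N·c) + f = 28²/(18 × 0.025) + 28 = 784/0.45 + 28 ≈ 1770.2 mm ≈ 1.770 m.
Near limit Dn = s·(H − f)/(H + s − 2f) = 310 × (1770.2 − 28) / (1770.2 + 310 − 2 × 28) = 310 × 1742.2 / 2024.2 ≈ 266.81 mm.
Far limit Df = s·(H − f)/(H − s) = 310 × (1770.2 − 28) / (1770.2 − 310) = 310 × 1742.2 / 1460.2 ≈ 369.87 mm.
Depth of field = Df − Dn = 369.87 − 266.81 ≈ 103.06 mm.

103 mm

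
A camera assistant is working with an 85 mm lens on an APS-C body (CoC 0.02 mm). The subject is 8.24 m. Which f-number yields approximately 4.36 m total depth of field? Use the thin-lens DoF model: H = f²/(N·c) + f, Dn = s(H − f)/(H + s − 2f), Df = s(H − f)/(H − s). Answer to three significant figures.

f/11

Write h = H − f = f²/(N·c). The thin-lens limits are Dn = s·h/(h + (s−f)) and Df = s·h/(h − (s−f)), so DoF = Df − Dn = 2·s·(s−f)·h / (h² − (s−f)²).
That is a quadratic in h: DoF·h² − 2·s·(s−f)·h − DoF·(s−f)² = 0 ⇒ h = (s−f)·(s + √(s² + DoF²)) / DoF = 8155 × (8240 + √(8240² + 4360²)) / 4360 = 8155 × (8240 + 9322.40) / 4360 ≈ 32849 mm.
Then N = f²/(c·h) = 85² / (0.02 × 32849) = 7225 / 656.98 ≈ 11.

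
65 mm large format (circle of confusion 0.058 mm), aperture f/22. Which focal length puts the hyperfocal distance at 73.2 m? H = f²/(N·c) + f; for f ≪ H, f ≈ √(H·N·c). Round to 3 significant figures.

From H = f²/(N·c) + f, with f ≪ H: f ≈ √(H·N·c) = √(73200 × 22 × 0.058) = √93403 ≈ 305.6 mm.
Exact: f² + N·c·f − N·c·H = 0 ⇒ f = (−N·c + √((N·c)² + 4·N·c·H))/2 = (−1.276 + √373614)/2 ≈ 304.98 mm ≈ 305 mm.

305 mm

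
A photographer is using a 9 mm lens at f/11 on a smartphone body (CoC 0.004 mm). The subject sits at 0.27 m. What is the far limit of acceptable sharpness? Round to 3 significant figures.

Hyperfocal distance H = f²/(N·c) + f = 9²/(11 × 0.004) + 9 = 81/0.044 + 9 ≈ 1849.9 mm ≈ 1.850 m.
Far limit Df = s·(H − f)/(H − s) = 270 × (1849.9 − 9) / (1849.9 − 270) = 270 × 1840.9 / 1579.9 ≈ 314.60 mm.

315 mm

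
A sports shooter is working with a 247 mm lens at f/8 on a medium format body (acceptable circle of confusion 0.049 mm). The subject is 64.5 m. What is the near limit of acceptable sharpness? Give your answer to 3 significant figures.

Hyperfocal distance H = f²/(N·c) + f = 247²/(8 × 0.049) + 247 = 61009/0.392 + 247 ≈ 155882.2 mm ≈ 155.9 m.
Near limit Dn = s·(H − f)/(H + s − 2f) = 64500 × (155882.2 − 247) / (155882.2 + 64500 − 2 × 247) = 64500 × 155635.2 / 219888.2 ≈ 45653 mm ≈ 45.7 m.

45.7 m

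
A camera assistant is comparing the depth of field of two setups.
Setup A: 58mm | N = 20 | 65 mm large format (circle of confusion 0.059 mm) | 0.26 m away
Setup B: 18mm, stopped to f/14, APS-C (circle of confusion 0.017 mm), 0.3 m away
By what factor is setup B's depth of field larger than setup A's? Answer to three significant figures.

3.51

Setup A: H = 58²/(20×0.059) + 58 ≈ 2908.8 mm; DoF = Df − Dn = 279.827 − 242.796 ≈ 37.031 mm.
Setup B: H = 18²/(14×0.017) + 18 ≈ 1379.3 mm; DoF = Df − Dn = 378.38 − 248.52 ≈ 129.86 mm.
Ratio = 129.86 / 37.031 ≈ 3.51.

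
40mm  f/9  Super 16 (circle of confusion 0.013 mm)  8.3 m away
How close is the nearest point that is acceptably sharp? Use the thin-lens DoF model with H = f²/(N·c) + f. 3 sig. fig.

5.17 m

Hyperfocal distance H = f²/(N·c) + f = 40²/(9 × 0.013) + 40 = 1600/0.117 + 40 ≈ 13715.2 mm ≈ 13.72 m.
Near limit Dn = s·(H − f)/(H + s − 2f) = 8300 × (13715.2 − 40) / (13715.2 + 8300 − 2 × 40) = 8300 × 13675.2 / 21935.2 ≈ 5174.5 mm ≈ 5.17 m.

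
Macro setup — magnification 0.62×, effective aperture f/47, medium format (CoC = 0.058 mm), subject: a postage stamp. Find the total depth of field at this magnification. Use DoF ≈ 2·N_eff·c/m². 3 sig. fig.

14.2 mm

At magnification m, DoF ≈ 2·N_eff·c/m² = 2 × 47 × 0.058 / 0.62² = 5.452 / 0.3844 ≈ 14.2 mm.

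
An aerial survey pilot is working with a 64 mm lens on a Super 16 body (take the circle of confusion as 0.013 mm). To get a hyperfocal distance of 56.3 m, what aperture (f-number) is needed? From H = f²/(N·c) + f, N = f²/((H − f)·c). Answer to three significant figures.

f/5.60

Rearrange H = f²/(N·c) + f for N: N = f² / ((H − f)·c).
N = 64² / ((56300 − 64) × 0.013) = 4096 / 731.1 ≈ 5.60.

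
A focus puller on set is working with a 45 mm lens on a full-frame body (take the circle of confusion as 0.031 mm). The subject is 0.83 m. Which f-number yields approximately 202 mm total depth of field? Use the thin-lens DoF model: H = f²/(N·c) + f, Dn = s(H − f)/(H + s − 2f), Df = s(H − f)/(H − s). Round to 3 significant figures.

f/9.98

Write h = H − f = f²/(N·c). The thin-lens limits are Dn = s·h/(h + (s−f)) and Df = s·h/(h − (s−f)), so DoF = Df − Dn = 2·s·(s−f)·h / (h² − (s−f)²).
That is a quadratic in h: DoF·h² − 2·s·(s−f)·h − DoF·(s−f)² = 0 ⇒ h = (s−f)·(s + √(s² + DoF²)) / DoF = 785 × (830 + √(830² + 202²)) / 202 = 785 × (830 + 854.227) / 202 ≈ 6545.1 mm.
Then N = f²/(c·h) = 45² / (0.031 × 6545.1) = 2025 / 202.90 ≈ 9.98.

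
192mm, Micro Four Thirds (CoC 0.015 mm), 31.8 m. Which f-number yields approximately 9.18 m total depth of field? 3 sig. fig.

f/11

Write h = H − f = f²/(N·c). The thin-lens limits are Dn = s·h/(h + (s−f)) and Df = s·h/(h − (s−f)), so DoF = Df − Dn = 2·s·(s−f)·h / (h² − (s−f)²).
That is a quadratic in h: DoF·h² − 2·s·(s−f)·h − DoF·(s−f)² = 0 ⇒ h = (s−f)·(s + √(s² + DoF²)) / DoF = 31608 × (31800 + √(31800² + 9180²)) / 9180 = 31608 × (31800 + 33098.5) / 9180 ≈ 223455 mm.
Then N = f²/(c·h) = 192² / (0.015 × 223455) = 36864 / 3351.8 ≈ 11.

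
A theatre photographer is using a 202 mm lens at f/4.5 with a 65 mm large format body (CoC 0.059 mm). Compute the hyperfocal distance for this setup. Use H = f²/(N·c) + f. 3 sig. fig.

154 m

Hyperfocal distance H = f²/(N·c) + f = 202²/(4.5 × 0.059) + 202 = 40804/0.2655 + 202 ≈ 153889.4 mm ≈ 154 m.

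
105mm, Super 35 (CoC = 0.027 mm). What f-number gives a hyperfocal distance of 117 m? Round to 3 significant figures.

f/3.49

Rearrange H = f²/(N·c) + f for N: N = f² / ((H − f)·c).
N = 105² / ((117000 − 105) × 0.027) = 11025 / 3156 ≈ 3.49.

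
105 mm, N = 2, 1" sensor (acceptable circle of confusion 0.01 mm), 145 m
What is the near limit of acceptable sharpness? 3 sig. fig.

Hyperfocal distance H = f²/(N·c) + f = 105²/(2 × 0.01) + 105 = 11025/0.02 + 105 ≈ 551355.0 mm ≈ 551.4 m.
Near limit Dn = s·(H − f)/(H + s − 2f) = 145000 × (551355.0 − 105) / (551355.0 + 145000 − 2 × 105) = 145000 × 551250.0 / 696145.0 ≈ 114820 mm ≈ 115 m.

115 m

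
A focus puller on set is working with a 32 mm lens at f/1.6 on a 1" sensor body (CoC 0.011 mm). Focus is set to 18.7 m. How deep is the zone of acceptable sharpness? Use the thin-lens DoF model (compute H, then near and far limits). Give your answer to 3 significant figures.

13.4 m

Hyperfocal distance H = f²/(N·c) + f = 32²/(1.6 × 0.011) + 32 = 1024/0.0176 + 32 ≈ 58213.8 mm ≈ 58.21 m.
Near limit Dn = s·(H − f)/(H + s − 2f) = 18700 × (58213.8 − 32) / (58213.8 + 18700 − 2 × 32) = 18700 × 58181.8 / 76849.8 ≈ 14157 mm.
Far limit Df = s·(H − f)/(H − s) = 18700 × (58213.8 − 32) / (58213.8 − 18700) = 18700 × 58181.8 / 39513.8 ≈ 27535 mm.
Depth of field = Df − Dn = 27535 − 14157 ≈ 13378 mm ≈ 13.4 m.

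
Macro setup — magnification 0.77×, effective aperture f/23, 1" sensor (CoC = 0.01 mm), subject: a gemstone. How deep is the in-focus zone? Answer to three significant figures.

0.776 mm

At magnification m, DoF ≈ 2·N_eff·c/m² = 2 × 23 × 0.01 / 0.77² = 0.46 / 0.5929 ≈ 0.776 mm.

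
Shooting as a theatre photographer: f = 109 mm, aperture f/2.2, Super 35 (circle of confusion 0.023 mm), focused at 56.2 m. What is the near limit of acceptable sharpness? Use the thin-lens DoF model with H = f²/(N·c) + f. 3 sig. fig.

Hyperfocal distance H = f²/(N·c) + f = 109²/(2.2 × 0.023) + 109 = 11881/0.0506 + 109 ≈ 234911.4 mm ≈ 234.9 m.
Near limit Dn = s·(H − f)/(H + s − 2f) = 56200 × (234911.4 − 109) / (234911.4 + 56200 − 2 × 109) = 56200 × 234802.4 / 290893.4 ≈ 45363 mm ≈ 45.4 m.

45.4 m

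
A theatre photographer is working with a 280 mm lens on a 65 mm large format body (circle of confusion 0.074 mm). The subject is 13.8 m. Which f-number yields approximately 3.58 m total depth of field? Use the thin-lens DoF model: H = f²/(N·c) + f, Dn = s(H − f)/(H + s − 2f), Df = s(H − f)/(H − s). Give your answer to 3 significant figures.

Write h = H − f = f²/(N·c). The thin-lens limits are Dn = s·h/(h + (s−f)) and Df = s·h/(h − (s−f)), so DoF = Df − Dn = 2·s·(s−f)·h / (h² − (s−f)²).
That is a quadratic in h: DoF·h² − 2·s·(s−f)·h − DoF·(s−f)² = 0 ⇒ h = (s−f)·(s + √(s² + DoF²)) / DoF = 13520 × (13800 + √(13800² + 3580²)) / 3580 = 13520 × (13800 + 14256.8) / 3580 ≈ 105958 mm.
Then N = f²/(c·h) = 280² / (0.074 × 105958) = 78400 / 7840.9 ≈ 10.

f/10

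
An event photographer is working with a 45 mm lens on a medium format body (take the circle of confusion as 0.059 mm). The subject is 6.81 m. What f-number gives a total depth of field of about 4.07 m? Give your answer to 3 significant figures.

f/1.40

Write h = H − f = f²/(N·c). The thin-lens limits are Dn = s·h/(h + (s−f)) and Df = s·h/(h − (s−f)), so DoF = Df − Dn = 2·s·(s−f)·h / (h² − (s−f)²).
That is a quadratic in h: DoF·h² − 2·s·(s−f)·h − DoF·(s−f)² = 0 ⇒ h = (s−f)·(s + √(s² + DoF²)) / DoF = 6765 × (6810 + √(6810² + 4070²)) / 4070 = 6765 × (6810 + 7933.54) / 4070 ≈ 24506 mm.
Then N = f²/(c·h) = 45² / (0.059 × 24506) = 2025 / 1445.9 ≈ 1.40.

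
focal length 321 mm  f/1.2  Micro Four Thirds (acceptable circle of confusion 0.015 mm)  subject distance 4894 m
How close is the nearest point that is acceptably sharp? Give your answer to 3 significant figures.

2640 m

Hyperfocal distance H = f²/(N·c) + f = 321²/(1.2 × 0.015) + 321 = 103041/0.018 + 321 ≈ 5724821.0 mm ≈ 5725 m.
Near limit Dn = s·(H − f)/(H + s − 2f) = 4894000 × (5724821.0 − 321) / (5724821.0 + 4894000 − 2 × 321) = 4894000 × 5724500.0 / 10618179.0 ≈ 2638466 mm ≈ 2640 m.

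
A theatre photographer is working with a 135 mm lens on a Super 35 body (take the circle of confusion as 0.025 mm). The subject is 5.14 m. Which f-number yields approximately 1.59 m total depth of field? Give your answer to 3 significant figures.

f/22

Write h = H − f = f²/(N·c). The thin-lens limits are Dn = s·h/(h + (s−f)) and Df = s·h/(h − (s−f)), so DoF = Df − Dn = 2·s·(s−f)·h / (h² − (s−f)²).
That is a quadratic in h: DoF·h² − 2·s·(s−f)·h − DoF·(s−f)² = 0 ⇒ h = (s−f)·(s + √(s² + DoF²)) / DoF = 5005 × (5140 + √(5140² + 1590²)) / 1590 = 5005 × (5140 + 5380.31) / 1590 ≈ 33116 mm.
Then N = f²/(c·h) = 135² / (0.025 × 33116) = 18225 / 827.90 ≈ 22.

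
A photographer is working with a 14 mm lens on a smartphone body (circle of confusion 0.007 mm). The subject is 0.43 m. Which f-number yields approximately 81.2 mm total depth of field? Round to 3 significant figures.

f/6.30

Write h = H − f = f²/(N·c). The thin-lens limits are Dn = s·h/(h + (s−f)) and Df = s·h/(h − (s−f)), so DoF = Df − Dn = 2·s·(s−f)·h / (h² − (s−f)²).
That is a quadratic in h: DoF·h² − 2·s·(s−f)·h − DoF·(s−f)² = 0 ⇒ h = (s−f)·(s + √(s² + DoF²)) / DoF = 416 × (430 + √(430² + 81.2²)) / 81.2 = 416 × (430 + 437.600) / 81.2 ≈ 4444.8 mm.
Then N = f²/(c·h) = 14² / (0.007 × 4444.8) = 196 / 31.114 ≈ 6.30.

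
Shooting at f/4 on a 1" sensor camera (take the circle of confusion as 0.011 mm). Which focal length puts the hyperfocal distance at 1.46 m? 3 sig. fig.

7.99 mm

From H = f²/(N·c) + f, with f ≪ H: f ≈ √(H·N·c) = √(1460 × 4 × 0.011) = √64.240 ≈ 8.015 mm.
Exact: f² + N·c·f − N·c·H = 0 ⇒ f = (−N·c + √((N·c)² + 4·N·c·H))/2 = (−0.044 + √256.96)/2 ≈ 7.9930 mm ≈ 7.99 mm.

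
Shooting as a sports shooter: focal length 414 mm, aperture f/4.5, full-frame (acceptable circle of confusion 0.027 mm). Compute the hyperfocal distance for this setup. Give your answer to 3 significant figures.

1410 m

Hyperfocal distance H = f²/(N·c) + f = 414²/(4.5 × 0.027) + 414 = 171396/0.1215 + 414 ≈ 1411080.7 mm ≈ 1410 m.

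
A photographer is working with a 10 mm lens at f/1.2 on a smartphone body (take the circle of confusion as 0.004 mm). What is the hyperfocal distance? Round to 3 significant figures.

20.8 m

Hyperfocal distance H = f²/(N·c) + f = 10²/(1.2 × 0.004) + 10 = 100/0.0048 + 10 ≈ 20843.3 mm ≈ 20.8 m.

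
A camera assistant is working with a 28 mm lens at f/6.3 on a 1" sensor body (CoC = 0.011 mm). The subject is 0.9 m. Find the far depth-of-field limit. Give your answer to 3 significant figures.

Hyperfocal distance H = f²/(N·c) + f = 28²/(6.3 × 0.011) + 28 = 784/0.0693 + 28 ≈ 11341.1 mm ≈ 11.34 m.
Far limit Df = s·(H − f)/(H − s) = 900 × (11341.1 − 28) / (11341.1 − 900) = 900 × 11313.1 / 10441.1 ≈ 975.16 mm ≈ 0.975 m.

0.975 m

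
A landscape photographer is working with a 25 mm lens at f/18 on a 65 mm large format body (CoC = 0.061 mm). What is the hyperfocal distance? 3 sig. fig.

0.594 m

Hyperfocal distance H = f²/(N·c) + f = 25²/(18 × 0.061) + 25 = 625/1.098 + 25 ≈ 594.2 mm ≈ 0.594 m.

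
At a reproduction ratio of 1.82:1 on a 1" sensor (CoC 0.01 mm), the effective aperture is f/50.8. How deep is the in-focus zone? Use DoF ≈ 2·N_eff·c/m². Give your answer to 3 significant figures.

0.307 mm

At magnification m, DoF ≈ 2·N_eff·c/m² = 2 × 50.8 × 0.01 / 1.82² = 1.016 / 3.312 ≈ 0.307 mm.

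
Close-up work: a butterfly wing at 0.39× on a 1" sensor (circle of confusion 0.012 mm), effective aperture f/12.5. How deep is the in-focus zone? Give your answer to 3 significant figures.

1.97 mm

At magnification m, DoF ≈ 2·N_eff·c/m² = 2 × 12.5 × 0.012 / 0.39² = 0.3 / 0.1521 ≈ 1.97 mm.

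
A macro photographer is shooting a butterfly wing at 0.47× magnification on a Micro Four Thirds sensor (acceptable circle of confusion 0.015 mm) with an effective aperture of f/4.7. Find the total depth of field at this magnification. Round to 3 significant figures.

0.638 mm

At magnification m, DoF ≈ 2·N_eff·c/m² = 2 × 4.7 × 0.015 / 0.47² = 0.141 / 0.2209 ≈ 0.638 mm.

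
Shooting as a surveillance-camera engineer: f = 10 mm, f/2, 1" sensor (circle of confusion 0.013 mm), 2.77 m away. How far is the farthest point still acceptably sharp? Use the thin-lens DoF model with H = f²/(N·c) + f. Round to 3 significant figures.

Hyperfocal distance H = f²/(N·c) + f = 10²/(2 × 0.013) + 10 = 100/0.026 + 10 ≈ 3856.2 mm ≈ 3.856 m.
Far limit Df = s·(H − f)/(H − s) = 2770 × (3856.2 − 10) / (3856.2 − 2770) = 2770 × 3846.2 / 1086.2 ≈ 9808.8 mm ≈ 9.81 m.

9.81 m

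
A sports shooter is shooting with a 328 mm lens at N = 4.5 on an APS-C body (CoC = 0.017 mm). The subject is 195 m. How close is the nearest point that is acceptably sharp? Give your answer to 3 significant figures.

Hyperfocal distance H = f²/(N·c) + f = 328²/(4.5 × 0.017) + 328 = 107584/0.0765 + 328 ≈ 1406654.8 mm ≈ 1407 m.
Near limit Dn = s·(H − f)/(H + s − 2f) = 195000 × (1406654.8 − 328) / (1406654.8 + 195000 − 2 × 328) = 195000 × 1406326.8 / 1600998.8 ≈ 171289 mm ≈ 171 m.

171 m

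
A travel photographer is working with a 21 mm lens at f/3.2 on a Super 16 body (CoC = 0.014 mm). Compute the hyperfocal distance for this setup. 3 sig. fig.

9.86 m

Hyperfocal distance H = f²/(N·c) + f = 21²/(3.2 × 0.014) + 21 = 441/0.0448 + 21 ≈ 9864.7 mm ≈ 9.86 m.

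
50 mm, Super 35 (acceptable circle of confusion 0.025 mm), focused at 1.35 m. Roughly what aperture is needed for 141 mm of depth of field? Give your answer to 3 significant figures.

f/4.01

Write h = H − f = f²/(N·c). The thin-lens limits are Dn = s·h/(h + (s−f)) and Df = s·h/(h − (s−f)), so DoF = Df − Dn = 2·s·(s−f)·h / (h² − (s−f)²).
That is a quadratic in h: DoF·h² − 2·s·(s−f)·h − DoF·(s−f)² = 0 ⇒ h = (s−f)·(s + √(s² + DoF²)) / DoF = 1300 × (1350 + √(1350² + 141²)) / 141 = 1300 × (1350 + 1357.34) / 141 ≈ 24961 mm.
Then N = f²/(c·h) = 50² / (0.025 × 24961) = 2500 / 624.03 ≈ 4.01.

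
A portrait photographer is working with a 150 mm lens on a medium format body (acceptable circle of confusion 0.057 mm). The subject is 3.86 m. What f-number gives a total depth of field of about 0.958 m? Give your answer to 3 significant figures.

Write h = H − f = f²/(N·c). The thin-lens limits are Dn = s·h/(h + (s−f)) and Df = s·h/(h − (s−f)), so DoF = Df − Dn = 2·s·(s−f)·h / (h² − (s−f)²).
That is a quadratic in h: DoF·h² − 2·s·(s−f)·h − DoF·(s−f)² = 0 ⇒ h = (s−f)·(s + √(s² + DoF²)) / DoF = 3710 × (3860 + √(3860² + 958²)) / 958 = 3710 × (3860 + 3977.10) / 958 ≈ 30350 mm.
Then N = f²/(c·h) = 150² / (0.057 × 30350) = 22500 / 1730.0 ≈ 13.

f/13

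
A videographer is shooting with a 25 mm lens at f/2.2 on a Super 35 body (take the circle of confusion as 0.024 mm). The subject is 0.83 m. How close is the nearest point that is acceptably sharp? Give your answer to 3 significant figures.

Hyperfocal distance H = f²/(N·c) + f = 25²/(2.2 × 0.024) + 25 = 625/0.0528 + 25 ≈ 11862.1 mm ≈ 11.86 m.
Near limit Dn = s·(H − f)/(H + s − 2f) = 830 × (11862.1 − 25) / (11862.1 + 830 − 2 × 25) = 830 × 11837.1 / 12642.1 ≈ 777.15 mm ≈ 0.777 m.

0.777 m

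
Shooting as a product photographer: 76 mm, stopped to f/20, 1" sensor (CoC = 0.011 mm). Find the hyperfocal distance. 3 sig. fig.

26.3 m

Hyperfocal distance H = f²/(N·c) + f = 76²/(20 × 0.011) + 76 = 5776/0.22 + 76 ≈ 26330.5 mm ≈ 26.3 m.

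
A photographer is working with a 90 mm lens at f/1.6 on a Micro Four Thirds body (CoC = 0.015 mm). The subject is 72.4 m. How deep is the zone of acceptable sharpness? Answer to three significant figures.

Hyperfocal distance H = f²/(N·c) + f = 90²/(1.6 × 0.015) + 90 = 8100/0.024 + 90 ≈ 337590.0 mm ≈ 337.6 m.
Near limit Dn = s·(H − f)/(H + s − 2f) = 72400 × (337590.0 − 90) / (337590.0 + 72400 − 2 × 90) = 72400 × 337500.0 / 409810.0 ≈ 59625 mm.
Far limit Df = s·(H − f)/(H − s) = 72400 × (337590.0 − 90) / (337590.0 − 72400) = 72400 × 337500.0 / 265190.0 ≈ 92141 mm.
Depth of field = Df − Dn = 92141 − 59625 ≈ 32516 mm ≈ 32.5 m.

32.5 m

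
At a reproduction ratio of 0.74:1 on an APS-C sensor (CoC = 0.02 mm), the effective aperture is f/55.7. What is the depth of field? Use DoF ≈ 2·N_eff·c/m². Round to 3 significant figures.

4.07 mm

At magnification m, DoF ≈ 2·N_eff·c/m² = 2 × 55.7 × 0.02 / 0.74² = 2.228 / 0.5476 ≈ 4.07 mm.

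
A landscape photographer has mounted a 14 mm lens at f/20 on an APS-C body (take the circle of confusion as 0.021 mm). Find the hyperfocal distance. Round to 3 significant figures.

481 mm

Hyperfocal distance H = f²/(N·c) + f = 14²/(20 × 0.021) + 14 = 196/0.42 + 14 ≈ 480.7 mm ≈ 0.481 m.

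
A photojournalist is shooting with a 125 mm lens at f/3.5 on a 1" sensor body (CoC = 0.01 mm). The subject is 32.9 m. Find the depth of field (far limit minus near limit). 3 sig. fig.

Hyperfocal distance H = f²/(N·c) + f = 125²/(3.5 × 0.01) + 125 = 15625/0.035 + 125 ≈ 446553.6 mm ≈ 446.6 m.
Near limit Dn = s·(H − f)/(H + s − 2f) = 32900 × (446553.6 − 125) / (446553.6 + 32900 − 2 × 125) = 32900 × 446428.6 / 479203.6 ≈ 30649.8 mm.
Far limit Df = s·(H − f)/(H − s) = 32900 × (446553.6 − 125) / (446553.6 − 32900) = 32900 × 446428.6 / 413653.6 ≈ 35506.8 mm.
Depth of field = Df − Dn = 35506.8 − 30649.8 ≈ 4857.0 mm ≈ 4.86 m.

4.86 m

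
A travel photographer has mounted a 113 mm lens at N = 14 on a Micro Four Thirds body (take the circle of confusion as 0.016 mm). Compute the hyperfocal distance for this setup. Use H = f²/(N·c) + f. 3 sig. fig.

57.1 m

Hyperfocal distance H = f²/(N·c) + f = 113²/(14 × 0.016) + 113 = 12769/0.224 + 113 ≈ 57117.5 mm ≈ 57.1 m.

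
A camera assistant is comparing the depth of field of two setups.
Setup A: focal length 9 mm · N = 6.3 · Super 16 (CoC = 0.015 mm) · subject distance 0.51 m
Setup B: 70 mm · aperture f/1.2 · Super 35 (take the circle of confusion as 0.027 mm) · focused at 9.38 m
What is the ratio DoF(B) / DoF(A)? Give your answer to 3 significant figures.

Setup A: H = 9²/(6.3×0.015) + 9 ≈ 866.1 mm; DoF = Df − Dn = 1227.44 − 321.87 ≈ 905.57 mm.
Setup B: H = 70²/(1.2×0.027) + 70 ≈ 151304.6 mm; DoF = Df − Dn = 9995.3 − 8836.1 ≈ 1159.2 mm.
Ratio = 1159.2 / 905.57 ≈ 1.28.

1.28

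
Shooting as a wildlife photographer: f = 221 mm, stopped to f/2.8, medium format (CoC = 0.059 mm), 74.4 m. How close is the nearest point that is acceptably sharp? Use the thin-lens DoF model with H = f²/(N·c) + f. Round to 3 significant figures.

Hyperfocal distance H = f²/(N·c) + f = 221²/(2.8 × 0.059) + 221 = 48841/0.1652 + 221 ≈ 295868.7 mm ≈ 295.9 m.
Near limit Dn = s·(H − f)/(H + s − 2f) = 74400 × (295868.7 − 221) / (295868.7 + 74400 − 2 × 221) = 74400 × 295647.7 / 369826.7 ≈ 59477 mm ≈ 59.5 m.

59.5 m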